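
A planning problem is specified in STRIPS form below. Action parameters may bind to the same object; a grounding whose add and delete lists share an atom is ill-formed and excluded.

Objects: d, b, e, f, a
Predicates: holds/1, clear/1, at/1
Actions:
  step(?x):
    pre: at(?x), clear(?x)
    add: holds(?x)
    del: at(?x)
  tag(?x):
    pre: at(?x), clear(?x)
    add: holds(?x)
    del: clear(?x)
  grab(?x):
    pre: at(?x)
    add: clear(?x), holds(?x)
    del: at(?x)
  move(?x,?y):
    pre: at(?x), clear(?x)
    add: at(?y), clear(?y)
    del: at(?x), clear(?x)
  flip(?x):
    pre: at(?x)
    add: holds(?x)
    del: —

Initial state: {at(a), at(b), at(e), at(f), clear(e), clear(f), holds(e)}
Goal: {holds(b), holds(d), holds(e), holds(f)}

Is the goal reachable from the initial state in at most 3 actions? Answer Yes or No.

1. step(f)  →  {at(a), at(b), at(e), clear(e), clear(f), holds(e), holds(f)}
2. grab(b)  →  {at(a), at(e), clear(b), clear(e), clear(f), holds(b), holds(e), holds(f)}
3. move(e,d)  →  {at(a), at(d), clear(b), clear(d), clear(f), holds(b), holds(e), holds(f)}
4. step(d)  →  {at(a), clear(b), clear(d), clear(f), holds(b), holds(d), holds(e), holds(f)}
optimal plan length = 4; 4 > 3

No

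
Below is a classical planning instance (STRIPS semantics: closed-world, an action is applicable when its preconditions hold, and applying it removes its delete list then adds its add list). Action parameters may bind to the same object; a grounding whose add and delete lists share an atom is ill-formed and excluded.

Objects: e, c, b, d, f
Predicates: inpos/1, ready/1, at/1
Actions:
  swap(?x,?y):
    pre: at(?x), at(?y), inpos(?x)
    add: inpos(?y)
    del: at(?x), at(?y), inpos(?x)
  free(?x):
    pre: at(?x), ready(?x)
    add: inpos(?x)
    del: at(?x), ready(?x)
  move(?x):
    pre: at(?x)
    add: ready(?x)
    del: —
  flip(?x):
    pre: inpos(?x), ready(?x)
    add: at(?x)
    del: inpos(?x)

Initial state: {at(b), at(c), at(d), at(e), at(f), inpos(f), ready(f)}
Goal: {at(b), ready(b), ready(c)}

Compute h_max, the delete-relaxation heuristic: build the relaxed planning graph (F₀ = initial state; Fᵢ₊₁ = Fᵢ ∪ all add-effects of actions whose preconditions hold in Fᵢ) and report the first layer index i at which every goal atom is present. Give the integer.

F0 = init (7 atoms)
F1 = F0 ∪ {inpos(b), inpos(c), inpos(d), inpos(e), ready(b), ready(c), ready(d), ready(e)}  (15 atoms)
goal ⊆ F1  ⇒  h_max = 1

1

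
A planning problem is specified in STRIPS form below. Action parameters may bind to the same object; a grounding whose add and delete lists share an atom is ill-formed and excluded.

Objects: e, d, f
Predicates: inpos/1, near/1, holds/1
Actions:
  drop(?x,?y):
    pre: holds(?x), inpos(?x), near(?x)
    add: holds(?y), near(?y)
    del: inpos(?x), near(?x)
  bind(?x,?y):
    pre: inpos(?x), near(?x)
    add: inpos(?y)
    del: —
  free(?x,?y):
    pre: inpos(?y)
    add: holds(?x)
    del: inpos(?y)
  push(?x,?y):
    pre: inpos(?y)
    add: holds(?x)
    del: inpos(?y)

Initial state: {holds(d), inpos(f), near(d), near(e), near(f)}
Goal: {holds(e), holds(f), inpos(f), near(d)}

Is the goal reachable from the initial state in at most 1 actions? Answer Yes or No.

1. bind(f,e)  →  {holds(d), inpos(e), inpos(f), near(d), near(e), near(f)}
2. bind(e,d)  →  {holds(d), inpos(d), inpos(e), inpos(f), near(d), near(e), near(f)}
3. free(e,e)  →  {holds(d), holds(e), inpos(d), inpos(f), near(d), near(e), near(f)}
4. free(f,d)  →  {holds(d), holds(e), holds(f), inpos(f), near(d), near(e), near(f)}
optimal plan length = 4; 4 > 1

No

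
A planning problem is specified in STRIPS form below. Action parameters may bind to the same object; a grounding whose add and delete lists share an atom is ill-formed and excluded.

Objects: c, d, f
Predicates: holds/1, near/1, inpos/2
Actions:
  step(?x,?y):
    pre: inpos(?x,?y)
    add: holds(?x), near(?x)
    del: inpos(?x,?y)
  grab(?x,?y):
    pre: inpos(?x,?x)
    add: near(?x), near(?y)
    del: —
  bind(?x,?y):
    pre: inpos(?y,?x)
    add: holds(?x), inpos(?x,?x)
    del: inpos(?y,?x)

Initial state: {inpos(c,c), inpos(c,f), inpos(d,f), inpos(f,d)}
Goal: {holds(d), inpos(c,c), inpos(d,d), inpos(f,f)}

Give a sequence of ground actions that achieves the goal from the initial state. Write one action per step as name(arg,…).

1. bind(d,f)  →  {holds(d), inpos(c,c), inpos(c,f), inpos(d,d), inpos(d,f)}
2. bind(f,c)  →  {holds(d), holds(f), inpos(c,c), inpos(d,d), inpos(d,f), inpos(f,f)}

bind(d,f); bind(f,c)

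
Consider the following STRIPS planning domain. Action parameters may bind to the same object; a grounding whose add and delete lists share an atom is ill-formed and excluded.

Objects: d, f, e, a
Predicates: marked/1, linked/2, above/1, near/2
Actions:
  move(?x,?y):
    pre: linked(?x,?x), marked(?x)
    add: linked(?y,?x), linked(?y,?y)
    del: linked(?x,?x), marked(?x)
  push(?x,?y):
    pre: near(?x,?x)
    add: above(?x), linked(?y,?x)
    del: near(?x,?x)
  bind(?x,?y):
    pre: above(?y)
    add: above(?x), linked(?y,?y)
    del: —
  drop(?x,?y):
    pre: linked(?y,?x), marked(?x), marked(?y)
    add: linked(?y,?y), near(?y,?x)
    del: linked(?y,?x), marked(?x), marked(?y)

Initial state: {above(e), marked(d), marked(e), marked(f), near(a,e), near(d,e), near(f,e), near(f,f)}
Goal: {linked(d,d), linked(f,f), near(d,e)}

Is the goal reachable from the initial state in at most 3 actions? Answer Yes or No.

1. push(f,d)  →  {above(e), above(f), linked(d,f), marked(d), marked(e), marked(f), near(a,e), near(d,e), near(f,e)}
2. bind(d,f)  →  {above(d), above(e), above(f), linked(d,f), linked(f,f), marked(d), marked(e), marked(f), near(a,e), near(d,e), near(f,e)}
3. bind(d,d)  →  {above(d), above(e), above(f), linked(d,d), linked(d,f), linked(f,f), marked(d), marked(e), marked(f), near(a,e), near(d,e), near(f,e)}
optimal plan length = 3; 3 ≤ 3

Yes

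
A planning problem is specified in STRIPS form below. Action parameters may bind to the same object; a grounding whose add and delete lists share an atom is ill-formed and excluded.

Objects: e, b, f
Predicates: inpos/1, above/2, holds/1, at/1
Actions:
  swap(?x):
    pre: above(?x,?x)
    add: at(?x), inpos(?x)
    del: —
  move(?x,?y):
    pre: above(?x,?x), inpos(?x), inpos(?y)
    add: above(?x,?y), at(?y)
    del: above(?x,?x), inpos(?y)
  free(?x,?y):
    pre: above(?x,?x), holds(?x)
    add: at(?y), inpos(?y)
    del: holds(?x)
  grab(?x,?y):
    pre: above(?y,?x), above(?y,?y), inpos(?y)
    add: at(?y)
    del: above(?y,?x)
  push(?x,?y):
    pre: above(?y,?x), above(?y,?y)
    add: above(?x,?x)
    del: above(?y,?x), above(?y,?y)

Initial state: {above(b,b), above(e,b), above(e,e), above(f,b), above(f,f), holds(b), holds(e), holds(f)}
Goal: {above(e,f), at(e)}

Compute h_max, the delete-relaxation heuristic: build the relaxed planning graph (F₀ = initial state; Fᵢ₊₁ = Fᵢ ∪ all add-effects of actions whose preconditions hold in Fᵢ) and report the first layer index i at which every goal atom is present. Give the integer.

2

F0 = init (8 atoms)
F1 = F0 ∪ {at(b), at(e), at(f), inpos(b), inpos(e), inpos(f)}  (14 atoms)
F2 = F1 ∪ {above(b,e), above(b,f), above(e,f), above(f,e)}  (18 atoms)
goal ⊆ F2  ⇒  h_max = 2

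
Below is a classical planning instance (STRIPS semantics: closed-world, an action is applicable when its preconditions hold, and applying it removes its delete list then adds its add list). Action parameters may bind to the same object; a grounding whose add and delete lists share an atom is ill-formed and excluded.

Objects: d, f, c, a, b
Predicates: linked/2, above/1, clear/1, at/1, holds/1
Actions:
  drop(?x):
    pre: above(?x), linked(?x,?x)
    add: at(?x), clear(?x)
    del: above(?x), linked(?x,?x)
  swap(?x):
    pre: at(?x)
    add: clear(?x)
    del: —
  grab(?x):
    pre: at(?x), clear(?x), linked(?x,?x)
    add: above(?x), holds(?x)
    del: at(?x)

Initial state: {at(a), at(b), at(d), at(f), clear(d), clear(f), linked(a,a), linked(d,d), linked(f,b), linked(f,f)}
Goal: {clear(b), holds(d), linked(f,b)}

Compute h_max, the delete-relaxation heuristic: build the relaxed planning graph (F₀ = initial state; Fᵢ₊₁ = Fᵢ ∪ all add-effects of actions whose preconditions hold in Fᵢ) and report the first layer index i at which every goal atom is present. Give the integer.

1

F0 = init (10 atoms)
F1 = F0 ∪ {above(d), above(f), clear(a), clear(b), holds(d), holds(f)}  (16 atoms)
goal ⊆ F1  ⇒  h_max = 1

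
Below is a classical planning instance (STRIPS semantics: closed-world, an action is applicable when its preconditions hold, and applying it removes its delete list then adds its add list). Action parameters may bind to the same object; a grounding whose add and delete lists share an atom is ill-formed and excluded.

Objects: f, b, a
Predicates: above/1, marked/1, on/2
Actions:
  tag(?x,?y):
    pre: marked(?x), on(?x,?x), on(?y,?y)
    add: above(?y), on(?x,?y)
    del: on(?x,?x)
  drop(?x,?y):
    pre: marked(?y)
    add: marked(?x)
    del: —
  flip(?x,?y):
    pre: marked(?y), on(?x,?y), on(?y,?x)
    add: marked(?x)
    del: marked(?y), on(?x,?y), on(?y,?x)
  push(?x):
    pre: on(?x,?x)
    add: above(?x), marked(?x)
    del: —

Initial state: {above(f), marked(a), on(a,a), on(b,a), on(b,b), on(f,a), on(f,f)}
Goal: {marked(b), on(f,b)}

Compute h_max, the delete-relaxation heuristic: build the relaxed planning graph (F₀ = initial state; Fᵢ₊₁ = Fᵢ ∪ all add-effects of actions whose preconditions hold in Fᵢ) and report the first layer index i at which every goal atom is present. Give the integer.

F0 = init (7 atoms)
F1 = F0 ∪ {above(a), above(b), marked(b), marked(f), on(a,b), on(a,f)}  (13 atoms)
F2 = F1 ∪ {on(b,f), on(f,b)}  (15 atoms)
goal ⊆ F2  ⇒  h_max = 2

2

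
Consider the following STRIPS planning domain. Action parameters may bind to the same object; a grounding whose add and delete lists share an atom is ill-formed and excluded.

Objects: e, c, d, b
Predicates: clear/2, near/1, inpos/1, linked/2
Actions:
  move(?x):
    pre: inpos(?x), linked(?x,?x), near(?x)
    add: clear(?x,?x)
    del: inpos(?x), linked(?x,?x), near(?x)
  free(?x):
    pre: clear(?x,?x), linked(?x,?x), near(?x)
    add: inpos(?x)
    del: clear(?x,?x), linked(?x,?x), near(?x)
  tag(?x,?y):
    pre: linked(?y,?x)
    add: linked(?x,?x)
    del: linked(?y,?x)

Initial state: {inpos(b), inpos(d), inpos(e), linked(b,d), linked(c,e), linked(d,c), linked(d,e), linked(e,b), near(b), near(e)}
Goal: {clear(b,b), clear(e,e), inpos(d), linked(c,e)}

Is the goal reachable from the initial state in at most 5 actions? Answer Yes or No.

1. tag(e,d)  →  {inpos(b), inpos(d), inpos(e), linked(b,d), linked(c,e), linked(d,c), linked(e,b), linked(e,e), near(b), near(e)}
2. move(e)  →  {clear(e,e), inpos(b), inpos(d), linked(b,d), linked(c,e), linked(d,c), linked(e,b), near(b)}
3. tag(b,e)  →  {clear(e,e), inpos(b), inpos(d), linked(b,b), linked(b,d), linked(c,e), linked(d,c), near(b)}
4. move(b)  →  {clear(b,b), clear(e,e), inpos(d), linked(b,d), linked(c,e), linked(d,c)}
optimal plan length = 4; 4 ≤ 5

Yes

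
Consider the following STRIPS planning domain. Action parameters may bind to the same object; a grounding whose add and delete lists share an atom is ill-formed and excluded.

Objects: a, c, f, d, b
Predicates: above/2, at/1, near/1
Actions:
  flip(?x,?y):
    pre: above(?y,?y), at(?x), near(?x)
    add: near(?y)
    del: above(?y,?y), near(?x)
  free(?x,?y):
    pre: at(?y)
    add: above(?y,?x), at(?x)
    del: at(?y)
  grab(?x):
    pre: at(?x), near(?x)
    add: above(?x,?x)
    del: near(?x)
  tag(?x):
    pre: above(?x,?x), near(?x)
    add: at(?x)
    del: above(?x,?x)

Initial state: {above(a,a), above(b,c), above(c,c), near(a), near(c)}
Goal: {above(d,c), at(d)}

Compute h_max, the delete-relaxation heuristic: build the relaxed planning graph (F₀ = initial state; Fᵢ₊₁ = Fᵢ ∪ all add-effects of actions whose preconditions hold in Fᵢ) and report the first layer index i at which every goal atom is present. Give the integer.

3

F0 = init (5 atoms)
F1 = F0 ∪ {at(a), at(c)}  (7 atoms)
F2 = F1 ∪ {above(a,b), above(a,c), above(a,d), above(a,f), above(c,a), above(c,b), above(c,d), above(c,f), at(b), at(d), at(f)}  (18 atoms)
F3 = F2 ∪ {above(b,a), above(b,d), above(b,f), above(d,a), above(d,b), above(d,c), above(d,f), above(f,a), above(f,b), above(f,c), above(f,d)}  (29 atoms)
goal ⊆ F3  ⇒  h_max = 3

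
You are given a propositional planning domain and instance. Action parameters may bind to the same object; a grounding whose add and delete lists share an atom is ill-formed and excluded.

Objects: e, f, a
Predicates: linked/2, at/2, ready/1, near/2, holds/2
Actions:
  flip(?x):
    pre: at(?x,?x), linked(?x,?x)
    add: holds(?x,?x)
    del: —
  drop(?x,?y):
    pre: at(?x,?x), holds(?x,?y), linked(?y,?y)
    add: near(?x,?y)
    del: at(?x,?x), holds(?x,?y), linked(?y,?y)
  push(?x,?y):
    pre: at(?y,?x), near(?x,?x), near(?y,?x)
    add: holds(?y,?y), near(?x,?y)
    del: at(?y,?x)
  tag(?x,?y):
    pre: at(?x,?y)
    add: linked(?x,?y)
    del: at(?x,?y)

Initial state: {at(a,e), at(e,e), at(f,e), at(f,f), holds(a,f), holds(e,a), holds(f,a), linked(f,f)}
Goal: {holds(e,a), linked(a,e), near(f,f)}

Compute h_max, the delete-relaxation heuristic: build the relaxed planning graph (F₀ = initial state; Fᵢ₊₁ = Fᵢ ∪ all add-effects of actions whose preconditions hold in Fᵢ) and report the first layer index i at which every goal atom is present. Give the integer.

F0 = init (8 atoms)
F1 = F0 ∪ {holds(f,f), linked(a,e), linked(e,e), linked(f,e)}  (12 atoms)
F2 = F1 ∪ {holds(e,e), near(f,f)}  (14 atoms)
goal ⊆ F2  ⇒  h_max = 2

2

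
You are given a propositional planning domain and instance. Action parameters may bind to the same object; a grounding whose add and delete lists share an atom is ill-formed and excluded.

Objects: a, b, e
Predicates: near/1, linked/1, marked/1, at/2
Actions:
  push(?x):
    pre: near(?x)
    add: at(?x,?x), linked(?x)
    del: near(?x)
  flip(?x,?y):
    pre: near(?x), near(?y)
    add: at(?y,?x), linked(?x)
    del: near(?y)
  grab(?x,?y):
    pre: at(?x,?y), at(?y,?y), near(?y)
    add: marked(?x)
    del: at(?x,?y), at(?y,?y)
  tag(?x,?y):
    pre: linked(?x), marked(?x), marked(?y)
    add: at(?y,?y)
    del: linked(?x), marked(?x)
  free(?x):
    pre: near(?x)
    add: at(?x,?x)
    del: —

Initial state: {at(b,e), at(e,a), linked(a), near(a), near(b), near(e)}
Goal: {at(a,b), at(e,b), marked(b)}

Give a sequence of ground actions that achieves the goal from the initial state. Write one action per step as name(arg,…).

flip(b,a); flip(b,e); free(b); grab(b,b)

1. flip(b,a)  →  {at(a,b), at(b,e), at(e,a), linked(a), linked(b), near(b), near(e)}
2. flip(b,e)  →  {at(a,b), at(b,e), at(e,a), at(e,b), linked(a), linked(b), near(b)}
3. free(b)  →  {at(a,b), at(b,b), at(b,e), at(e,a), at(e,b), linked(a), linked(b), near(b)}
4. grab(b,b)  →  {at(a,b), at(b,e), at(e,a), at(e,b), linked(a), linked(b), marked(b), near(b)}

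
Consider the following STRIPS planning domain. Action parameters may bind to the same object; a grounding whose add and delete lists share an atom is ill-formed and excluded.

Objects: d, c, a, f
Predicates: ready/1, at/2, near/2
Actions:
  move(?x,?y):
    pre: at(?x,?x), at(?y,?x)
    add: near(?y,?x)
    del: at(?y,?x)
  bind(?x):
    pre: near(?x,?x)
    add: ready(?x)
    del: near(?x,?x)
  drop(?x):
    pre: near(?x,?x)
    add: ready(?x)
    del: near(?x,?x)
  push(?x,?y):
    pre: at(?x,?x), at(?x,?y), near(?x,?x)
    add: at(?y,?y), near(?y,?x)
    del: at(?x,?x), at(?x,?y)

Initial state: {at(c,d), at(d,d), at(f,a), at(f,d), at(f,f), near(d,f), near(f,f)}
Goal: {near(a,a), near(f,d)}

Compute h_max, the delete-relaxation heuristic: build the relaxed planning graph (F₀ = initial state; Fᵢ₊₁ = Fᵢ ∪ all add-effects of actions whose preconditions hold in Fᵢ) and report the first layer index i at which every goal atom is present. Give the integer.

2

F0 = init (7 atoms)
F1 = F0 ∪ {at(a,a), near(a,f), near(c,d), near(d,d), near(f,d), ready(f)}  (13 atoms)
F2 = F1 ∪ {near(a,a), near(f,a), ready(d)}  (16 atoms)
goal ⊆ F2  ⇒  h_max = 2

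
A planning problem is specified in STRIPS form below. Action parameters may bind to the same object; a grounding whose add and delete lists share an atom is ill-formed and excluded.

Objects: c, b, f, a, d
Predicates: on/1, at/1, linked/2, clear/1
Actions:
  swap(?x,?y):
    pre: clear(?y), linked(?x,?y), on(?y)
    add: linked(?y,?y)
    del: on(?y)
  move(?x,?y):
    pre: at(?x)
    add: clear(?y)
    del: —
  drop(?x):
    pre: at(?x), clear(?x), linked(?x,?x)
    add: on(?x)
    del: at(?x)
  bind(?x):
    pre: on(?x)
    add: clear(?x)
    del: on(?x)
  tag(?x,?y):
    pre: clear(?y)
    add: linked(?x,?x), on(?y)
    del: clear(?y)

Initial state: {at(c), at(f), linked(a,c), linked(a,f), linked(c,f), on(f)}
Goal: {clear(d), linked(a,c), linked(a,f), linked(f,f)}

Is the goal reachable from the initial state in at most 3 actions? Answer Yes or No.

1. move(c,c)  →  {at(c), at(f), clear(c), linked(a,c), linked(a,f), linked(c,f), on(f)}
2. move(c,d)  →  {at(c), at(f), clear(c), clear(d), linked(a,c), linked(a,f), linked(c,f), on(f)}
3. tag(f,c)  →  {at(c), at(f), clear(d), linked(a,c), linked(a,f), linked(c,f), linked(f,f), on(c), on(f)}
optimal plan length = 3; 3 ≤ 3

Yes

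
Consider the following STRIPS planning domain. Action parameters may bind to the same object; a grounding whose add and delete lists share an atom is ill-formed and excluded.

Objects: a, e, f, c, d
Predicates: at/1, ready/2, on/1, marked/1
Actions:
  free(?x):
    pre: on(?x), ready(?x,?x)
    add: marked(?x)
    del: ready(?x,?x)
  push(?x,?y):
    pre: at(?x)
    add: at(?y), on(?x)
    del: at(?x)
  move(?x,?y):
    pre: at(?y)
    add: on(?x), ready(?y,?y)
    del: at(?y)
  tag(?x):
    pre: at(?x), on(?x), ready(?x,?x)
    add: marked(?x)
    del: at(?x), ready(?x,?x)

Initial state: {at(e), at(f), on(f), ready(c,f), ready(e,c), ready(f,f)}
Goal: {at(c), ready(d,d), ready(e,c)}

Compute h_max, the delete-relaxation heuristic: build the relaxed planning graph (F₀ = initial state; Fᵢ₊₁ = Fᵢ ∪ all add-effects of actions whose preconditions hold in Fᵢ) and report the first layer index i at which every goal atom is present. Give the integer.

2

F0 = init (6 atoms)
F1 = F0 ∪ {at(a), at(c), at(d), marked(f), on(a), on(c), on(d), on(e), ready(e,e)}  (15 atoms)
F2 = F1 ∪ {marked(e), ready(a,a), ready(c,c), ready(d,d)}  (19 atoms)
goal ⊆ F2  ⇒  h_max = 2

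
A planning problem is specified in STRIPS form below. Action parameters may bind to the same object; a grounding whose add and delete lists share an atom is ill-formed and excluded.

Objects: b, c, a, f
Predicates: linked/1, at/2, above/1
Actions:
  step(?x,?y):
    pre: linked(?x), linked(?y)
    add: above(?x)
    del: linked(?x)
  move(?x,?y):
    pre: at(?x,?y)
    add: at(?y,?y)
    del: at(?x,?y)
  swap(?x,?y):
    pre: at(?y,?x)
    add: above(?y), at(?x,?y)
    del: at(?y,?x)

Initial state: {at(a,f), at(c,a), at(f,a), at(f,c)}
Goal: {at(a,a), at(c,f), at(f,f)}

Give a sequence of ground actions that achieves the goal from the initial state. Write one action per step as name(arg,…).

move(c,a); move(a,f); swap(c,f)

1. move(c,a)  →  {at(a,a), at(a,f), at(f,a), at(f,c)}
2. move(a,f)  →  {at(a,a), at(f,a), at(f,c), at(f,f)}
3. swap(c,f)  →  {above(f), at(a,a), at(c,f), at(f,a), at(f,f)}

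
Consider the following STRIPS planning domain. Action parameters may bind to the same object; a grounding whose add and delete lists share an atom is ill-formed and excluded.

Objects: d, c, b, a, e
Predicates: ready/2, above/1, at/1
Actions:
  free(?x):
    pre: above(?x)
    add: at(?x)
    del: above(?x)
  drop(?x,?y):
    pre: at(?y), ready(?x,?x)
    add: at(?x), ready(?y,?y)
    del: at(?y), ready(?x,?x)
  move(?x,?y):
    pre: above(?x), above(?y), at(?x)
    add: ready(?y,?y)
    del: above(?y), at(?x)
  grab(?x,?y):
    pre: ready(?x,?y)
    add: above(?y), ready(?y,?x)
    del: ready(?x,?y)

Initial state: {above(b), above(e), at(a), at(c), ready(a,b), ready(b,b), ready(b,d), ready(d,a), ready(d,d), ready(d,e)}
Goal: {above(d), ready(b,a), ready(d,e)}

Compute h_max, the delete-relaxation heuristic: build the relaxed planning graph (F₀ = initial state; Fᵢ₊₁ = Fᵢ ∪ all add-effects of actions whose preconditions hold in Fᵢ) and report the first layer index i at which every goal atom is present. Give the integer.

F0 = init (10 atoms)
F1 = F0 ∪ {above(a), above(d), at(b), at(d), at(e), ready(a,a), ready(a,d), ready(b,a), ready(c,c), ready(d,b), ready(e,d)}  (21 atoms)
goal ⊆ F1  ⇒  h_max = 1

1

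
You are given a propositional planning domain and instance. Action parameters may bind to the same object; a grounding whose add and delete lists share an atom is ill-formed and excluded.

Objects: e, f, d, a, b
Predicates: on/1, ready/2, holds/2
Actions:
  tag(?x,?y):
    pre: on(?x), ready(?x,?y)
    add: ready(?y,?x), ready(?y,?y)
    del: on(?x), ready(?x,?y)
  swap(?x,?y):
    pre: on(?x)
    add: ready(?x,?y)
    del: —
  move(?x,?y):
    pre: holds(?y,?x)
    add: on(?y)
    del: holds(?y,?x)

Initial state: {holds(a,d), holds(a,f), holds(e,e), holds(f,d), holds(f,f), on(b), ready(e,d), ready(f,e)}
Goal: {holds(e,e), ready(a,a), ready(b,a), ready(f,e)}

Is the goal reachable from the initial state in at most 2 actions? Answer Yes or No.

No

1. swap(b,a)  →  {holds(a,d), holds(a,f), holds(e,e), holds(f,d), holds(f,f), on(b), ready(b,a), ready(e,d), ready(f,e)}
2. move(f,a)  →  {holds(a,d), holds(e,e), holds(f,d), holds(f,f), on(a), on(b), ready(b,a), ready(e,d), ready(f,e)}
3. swap(a,a)  →  {holds(a,d), holds(e,e), holds(f,d), holds(f,f), on(a), on(b), ready(a,a), ready(b,a), ready(e,d), ready(f,e)}
optimal plan length = 3; 3 > 2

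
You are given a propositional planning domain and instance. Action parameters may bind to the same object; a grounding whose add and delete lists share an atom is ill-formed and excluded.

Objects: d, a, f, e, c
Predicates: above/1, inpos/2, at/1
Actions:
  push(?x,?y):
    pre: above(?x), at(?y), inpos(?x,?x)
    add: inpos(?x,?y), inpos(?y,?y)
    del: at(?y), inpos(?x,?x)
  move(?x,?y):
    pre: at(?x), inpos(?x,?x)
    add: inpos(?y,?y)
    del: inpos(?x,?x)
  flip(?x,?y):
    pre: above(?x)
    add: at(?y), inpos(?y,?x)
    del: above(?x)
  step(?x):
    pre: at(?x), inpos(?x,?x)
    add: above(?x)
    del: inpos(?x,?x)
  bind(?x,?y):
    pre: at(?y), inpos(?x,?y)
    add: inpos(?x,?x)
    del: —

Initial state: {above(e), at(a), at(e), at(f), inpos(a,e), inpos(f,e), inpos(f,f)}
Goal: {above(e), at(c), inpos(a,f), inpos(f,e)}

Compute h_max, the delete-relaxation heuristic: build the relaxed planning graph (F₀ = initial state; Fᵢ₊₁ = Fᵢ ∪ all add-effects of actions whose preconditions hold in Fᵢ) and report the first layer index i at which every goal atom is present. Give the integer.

F0 = init (7 atoms)
F1 = F0 ∪ {above(f), at(c), at(d), inpos(a,a), inpos(c,c), inpos(c,e), inpos(d,d), inpos(d,e), inpos(e,e)}  (16 atoms)
F2 = F1 ∪ {above(a), above(c), above(d), inpos(a,f), inpos(c,f), inpos(d,f), inpos(e,a), inpos(e,c), inpos(e,d), inpos(e,f), inpos(f,a), inpos(f,c), inpos(f,d)}  (29 atoms)
goal ⊆ F2  ⇒  h_max = 2

2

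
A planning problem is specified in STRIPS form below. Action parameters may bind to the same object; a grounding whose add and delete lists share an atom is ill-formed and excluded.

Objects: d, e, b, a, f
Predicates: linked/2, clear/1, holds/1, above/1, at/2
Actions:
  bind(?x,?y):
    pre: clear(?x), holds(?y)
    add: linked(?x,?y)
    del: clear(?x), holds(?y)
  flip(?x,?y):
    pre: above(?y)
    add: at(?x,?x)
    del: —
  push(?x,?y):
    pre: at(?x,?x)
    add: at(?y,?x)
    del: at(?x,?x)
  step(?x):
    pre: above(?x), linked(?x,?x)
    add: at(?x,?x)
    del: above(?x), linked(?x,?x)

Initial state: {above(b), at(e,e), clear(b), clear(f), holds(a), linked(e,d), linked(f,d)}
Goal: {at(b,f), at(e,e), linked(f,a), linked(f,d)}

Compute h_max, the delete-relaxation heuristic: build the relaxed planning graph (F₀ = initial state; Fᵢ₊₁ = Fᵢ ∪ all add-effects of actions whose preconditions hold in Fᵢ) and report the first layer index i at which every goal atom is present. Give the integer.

F0 = init (7 atoms)
F1 = F0 ∪ {at(a,a), at(a,e), at(b,b), at(b,e), at(d,d), at(d,e), at(f,e), at(f,f), linked(b,a), linked(f,a)}  (17 atoms)
F2 = F1 ∪ {at(a,b), at(a,d), at(a,f), at(b,a), at(b,d), at(b,f), at(d,a), at(d,b), at(d,f), at(e,a), at(e,b), at(e,d), at(e,f), at(f,a), at(f,b), at(f,d)}  (33 atoms)
goal ⊆ F2  ⇒  h_max = 2

2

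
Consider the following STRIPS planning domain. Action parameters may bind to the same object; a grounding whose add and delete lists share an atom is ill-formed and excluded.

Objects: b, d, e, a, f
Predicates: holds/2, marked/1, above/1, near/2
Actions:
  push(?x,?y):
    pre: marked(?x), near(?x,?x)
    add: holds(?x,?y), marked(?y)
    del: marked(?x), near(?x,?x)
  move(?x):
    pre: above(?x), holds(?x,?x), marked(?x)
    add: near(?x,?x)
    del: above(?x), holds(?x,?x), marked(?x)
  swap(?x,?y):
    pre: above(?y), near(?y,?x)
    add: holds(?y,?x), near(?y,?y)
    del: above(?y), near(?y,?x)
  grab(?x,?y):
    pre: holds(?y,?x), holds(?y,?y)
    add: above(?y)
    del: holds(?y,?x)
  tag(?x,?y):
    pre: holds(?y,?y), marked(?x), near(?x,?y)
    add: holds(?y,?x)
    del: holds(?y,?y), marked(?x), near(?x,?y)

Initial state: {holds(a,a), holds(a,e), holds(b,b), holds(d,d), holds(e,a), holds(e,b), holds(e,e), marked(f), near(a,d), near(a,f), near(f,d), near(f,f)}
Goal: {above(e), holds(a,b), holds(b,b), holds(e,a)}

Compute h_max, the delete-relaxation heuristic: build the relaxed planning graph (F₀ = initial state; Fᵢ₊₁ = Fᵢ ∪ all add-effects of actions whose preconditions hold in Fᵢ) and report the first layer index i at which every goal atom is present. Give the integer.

3

F0 = init (12 atoms)
F1 = F0 ∪ {above(a), above(b), above(d), above(e), holds(d,f), holds(f,a), holds(f,b), holds(f,d), holds(f,e), marked(a), marked(b), marked(d), marked(e)}  (25 atoms)
F2 = F1 ∪ {holds(a,d), holds(a,f), holds(d,a), near(a,a), near(b,b), near(d,d), near(e,e)}  (32 atoms)
F3 = F2 ∪ {holds(a,b), holds(b,a), holds(b,d), holds(b,e), holds(b,f), holds(d,b), holds(d,e), holds(e,d), holds(e,f)}  (41 atoms)
goal ⊆ F3  ⇒  h_max = 3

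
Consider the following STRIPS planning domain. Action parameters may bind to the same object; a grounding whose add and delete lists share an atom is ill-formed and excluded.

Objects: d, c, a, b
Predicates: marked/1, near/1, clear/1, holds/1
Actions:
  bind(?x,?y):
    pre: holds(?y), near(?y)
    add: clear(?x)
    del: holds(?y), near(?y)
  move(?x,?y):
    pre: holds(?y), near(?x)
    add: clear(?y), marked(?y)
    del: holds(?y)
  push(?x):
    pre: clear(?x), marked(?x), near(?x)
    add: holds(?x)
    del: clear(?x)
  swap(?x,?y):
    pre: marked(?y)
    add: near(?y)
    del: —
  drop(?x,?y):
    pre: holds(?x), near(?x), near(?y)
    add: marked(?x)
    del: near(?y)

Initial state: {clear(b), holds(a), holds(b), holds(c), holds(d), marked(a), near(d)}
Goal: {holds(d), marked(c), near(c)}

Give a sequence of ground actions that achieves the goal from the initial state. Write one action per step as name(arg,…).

1. move(d,c)  →  {clear(b), clear(c), holds(a), holds(b), holds(d), marked(a), marked(c), near(d)}
2. swap(d,c)  →  {clear(b), clear(c), holds(a), holds(b), holds(d), marked(a), marked(c), near(c), near(d)}

move(d,c); swap(d,c)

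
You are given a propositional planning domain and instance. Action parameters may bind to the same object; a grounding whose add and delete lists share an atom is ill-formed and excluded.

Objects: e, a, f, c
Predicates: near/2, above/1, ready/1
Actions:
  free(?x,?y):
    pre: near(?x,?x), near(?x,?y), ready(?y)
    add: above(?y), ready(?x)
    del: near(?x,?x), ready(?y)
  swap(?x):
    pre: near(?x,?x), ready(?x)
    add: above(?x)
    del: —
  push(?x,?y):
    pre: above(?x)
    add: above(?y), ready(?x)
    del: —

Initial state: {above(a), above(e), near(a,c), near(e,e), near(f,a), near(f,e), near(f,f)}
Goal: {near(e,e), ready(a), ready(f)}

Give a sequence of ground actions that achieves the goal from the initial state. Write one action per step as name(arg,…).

push(a,f); push(f,e)

1. push(a,f)  →  {above(a), above(e), above(f), near(a,c), near(e,e), near(f,a), near(f,e), near(f,f), ready(a)}
2. push(f,e)  →  {above(a), above(e), above(f), near(a,c), near(e,e), near(f,a), near(f,e), near(f,f), ready(a), ready(f)}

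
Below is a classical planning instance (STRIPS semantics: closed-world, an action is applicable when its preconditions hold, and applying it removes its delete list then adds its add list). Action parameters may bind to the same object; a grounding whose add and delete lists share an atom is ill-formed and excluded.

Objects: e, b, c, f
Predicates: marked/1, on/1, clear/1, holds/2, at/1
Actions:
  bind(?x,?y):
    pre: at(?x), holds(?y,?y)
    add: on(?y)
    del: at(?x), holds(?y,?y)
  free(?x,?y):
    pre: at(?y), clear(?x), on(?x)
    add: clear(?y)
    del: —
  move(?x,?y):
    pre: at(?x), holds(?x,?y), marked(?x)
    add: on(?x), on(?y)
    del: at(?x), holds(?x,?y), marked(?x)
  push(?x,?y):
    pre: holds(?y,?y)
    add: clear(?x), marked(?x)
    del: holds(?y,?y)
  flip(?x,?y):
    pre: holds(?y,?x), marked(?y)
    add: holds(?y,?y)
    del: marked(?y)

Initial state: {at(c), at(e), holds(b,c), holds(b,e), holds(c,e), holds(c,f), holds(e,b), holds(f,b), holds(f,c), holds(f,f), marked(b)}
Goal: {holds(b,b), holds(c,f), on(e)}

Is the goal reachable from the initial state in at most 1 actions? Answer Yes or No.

No

1. push(e,f)  →  {at(c), at(e), clear(e), holds(b,c), holds(b,e), holds(c,e), holds(c,f), holds(e,b), holds(f,b), holds(f,c), marked(b), marked(e)}
2. move(e,b)  →  {at(c), clear(e), holds(b,c), holds(b,e), holds(c,e), holds(c,f), holds(f,b), holds(f,c), marked(b), on(b), on(e)}
3. flip(e,b)  →  {at(c), clear(e), holds(b,b), holds(b,c), holds(b,e), holds(c,e), holds(c,f), holds(f,b), holds(f,c), on(b), on(e)}
optimal plan length = 3; 3 > 1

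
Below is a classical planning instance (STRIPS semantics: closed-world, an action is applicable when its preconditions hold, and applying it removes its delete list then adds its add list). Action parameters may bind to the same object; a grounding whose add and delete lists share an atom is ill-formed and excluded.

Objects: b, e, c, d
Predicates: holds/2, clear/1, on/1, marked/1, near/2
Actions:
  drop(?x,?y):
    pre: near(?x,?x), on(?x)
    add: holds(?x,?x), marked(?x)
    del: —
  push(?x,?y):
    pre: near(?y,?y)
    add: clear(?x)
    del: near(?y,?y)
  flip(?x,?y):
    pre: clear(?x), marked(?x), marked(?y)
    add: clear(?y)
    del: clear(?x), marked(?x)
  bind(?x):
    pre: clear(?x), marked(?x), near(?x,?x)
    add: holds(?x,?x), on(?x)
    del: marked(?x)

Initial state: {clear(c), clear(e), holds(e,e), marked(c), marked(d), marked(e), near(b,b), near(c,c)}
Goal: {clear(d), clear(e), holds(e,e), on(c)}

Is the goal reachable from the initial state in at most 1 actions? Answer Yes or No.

No

1. push(d,b)  →  {clear(c), clear(d), clear(e), holds(e,e), marked(c), marked(d), marked(e), near(c,c)}
2. bind(c)  →  {clear(c), clear(d), clear(e), holds(c,c), holds(e,e), marked(d), marked(e), near(c,c), on(c)}
optimal plan length = 2; 2 > 1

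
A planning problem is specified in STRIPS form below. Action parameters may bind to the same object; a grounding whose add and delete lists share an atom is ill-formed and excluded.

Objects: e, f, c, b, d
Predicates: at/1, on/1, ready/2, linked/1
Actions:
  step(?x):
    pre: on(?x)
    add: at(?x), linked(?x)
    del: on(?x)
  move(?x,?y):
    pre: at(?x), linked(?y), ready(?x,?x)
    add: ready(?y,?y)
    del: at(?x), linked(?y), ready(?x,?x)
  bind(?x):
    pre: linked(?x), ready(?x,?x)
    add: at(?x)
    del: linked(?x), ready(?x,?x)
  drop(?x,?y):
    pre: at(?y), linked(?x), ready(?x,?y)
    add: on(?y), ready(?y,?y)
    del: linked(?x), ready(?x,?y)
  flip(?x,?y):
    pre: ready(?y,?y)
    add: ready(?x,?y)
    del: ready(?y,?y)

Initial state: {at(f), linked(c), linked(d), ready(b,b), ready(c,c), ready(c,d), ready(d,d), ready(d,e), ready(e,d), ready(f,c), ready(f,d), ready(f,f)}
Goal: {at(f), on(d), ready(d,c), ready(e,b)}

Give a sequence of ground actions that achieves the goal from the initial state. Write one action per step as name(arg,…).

1. bind(d)  →  {at(d), at(f), linked(c), ready(b,b), ready(c,c), ready(c,d), ready(d,e), ready(e,d), ready(f,c), ready(f,d), ready(f,f)}
2. drop(c,d)  →  {at(d), at(f), on(d), ready(b,b), ready(c,c), ready(d,d), ready(d,e), ready(e,d), ready(f,c), ready(f,d), ready(f,f)}
3. flip(e,b)  →  {at(d), at(f), on(d), ready(c,c), ready(d,d), ready(d,e), ready(e,b), ready(e,d), ready(f,c), ready(f,d), ready(f,f)}
4. flip(d,c)  →  {at(d), at(f), on(d), ready(d,c), ready(d,d), ready(d,e), ready(e,b), ready(e,d), ready(f,c), ready(f,d), ready(f,f)}

bind(d); drop(c,d); flip(e,b); flip(d,c)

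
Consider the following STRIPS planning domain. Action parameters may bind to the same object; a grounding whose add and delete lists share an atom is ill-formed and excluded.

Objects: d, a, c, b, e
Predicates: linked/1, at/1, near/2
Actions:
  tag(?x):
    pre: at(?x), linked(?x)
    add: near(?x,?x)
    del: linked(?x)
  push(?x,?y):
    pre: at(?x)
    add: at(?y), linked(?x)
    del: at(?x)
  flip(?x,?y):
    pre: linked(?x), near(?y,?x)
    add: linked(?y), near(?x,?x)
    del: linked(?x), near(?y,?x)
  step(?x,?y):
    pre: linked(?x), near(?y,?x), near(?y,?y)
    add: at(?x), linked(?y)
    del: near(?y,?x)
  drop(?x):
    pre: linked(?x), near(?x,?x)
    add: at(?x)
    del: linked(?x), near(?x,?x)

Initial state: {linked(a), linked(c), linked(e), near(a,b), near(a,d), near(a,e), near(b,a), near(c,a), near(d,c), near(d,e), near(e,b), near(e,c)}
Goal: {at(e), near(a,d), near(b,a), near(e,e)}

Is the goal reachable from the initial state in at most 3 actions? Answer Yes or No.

Yes

1. flip(a,c)  →  {linked(c), linked(e), near(a,a), near(a,b), near(a,d), near(a,e), near(b,a), near(d,c), near(d,e), near(e,b), near(e,c)}
2. step(e,a)  →  {at(e), linked(a), linked(c), linked(e), near(a,a), near(a,b), near(a,d), near(b,a), near(d,c), near(d,e), near(e,b), near(e,c)}
3. tag(e)  →  {at(e), linked(a), linked(c), near(a,a), near(a,b), near(a,d), near(b,a), near(d,c), near(d,e), near(e,b), near(e,c), near(e,e)}
optimal plan length = 3; 3 ≤ 3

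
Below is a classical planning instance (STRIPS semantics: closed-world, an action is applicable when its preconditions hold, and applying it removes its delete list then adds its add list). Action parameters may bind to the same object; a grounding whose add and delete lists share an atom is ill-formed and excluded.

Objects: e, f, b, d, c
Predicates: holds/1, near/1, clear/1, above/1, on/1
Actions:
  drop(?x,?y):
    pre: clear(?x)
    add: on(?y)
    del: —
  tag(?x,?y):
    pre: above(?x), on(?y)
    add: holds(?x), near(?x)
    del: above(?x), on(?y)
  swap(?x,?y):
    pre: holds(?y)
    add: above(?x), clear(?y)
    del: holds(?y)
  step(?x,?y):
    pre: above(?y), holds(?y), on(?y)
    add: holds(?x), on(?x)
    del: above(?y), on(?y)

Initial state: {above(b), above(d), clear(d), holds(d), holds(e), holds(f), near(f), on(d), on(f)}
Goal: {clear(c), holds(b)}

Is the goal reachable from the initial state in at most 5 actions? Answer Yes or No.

Yes

1. tag(b,f)  →  {above(d), clear(d), holds(b), holds(d), holds(e), holds(f), near(b), near(f), on(d)}
2. step(c,d)  →  {clear(d), holds(b), holds(c), holds(d), holds(e), holds(f), near(b), near(f), on(c)}
3. swap(e,c)  →  {above(e), clear(c), clear(d), holds(b), holds(d), holds(e), holds(f), near(b), near(f), on(c)}
optimal plan length = 3; 3 ≤ 5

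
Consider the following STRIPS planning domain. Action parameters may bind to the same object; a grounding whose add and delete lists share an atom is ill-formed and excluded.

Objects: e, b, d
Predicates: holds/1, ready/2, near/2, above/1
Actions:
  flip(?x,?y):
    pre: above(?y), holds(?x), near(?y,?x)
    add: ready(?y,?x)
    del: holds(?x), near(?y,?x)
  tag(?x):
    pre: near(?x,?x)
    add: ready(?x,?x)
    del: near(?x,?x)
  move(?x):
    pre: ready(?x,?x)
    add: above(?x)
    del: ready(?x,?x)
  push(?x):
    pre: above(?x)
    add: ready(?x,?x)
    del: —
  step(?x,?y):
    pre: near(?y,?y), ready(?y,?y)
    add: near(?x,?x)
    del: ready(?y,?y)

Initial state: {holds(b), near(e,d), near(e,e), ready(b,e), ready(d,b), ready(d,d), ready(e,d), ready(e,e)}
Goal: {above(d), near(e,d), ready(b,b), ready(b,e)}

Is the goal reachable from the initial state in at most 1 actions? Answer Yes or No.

1. move(d)  →  {above(d), holds(b), near(e,d), near(e,e), ready(b,e), ready(d,b), ready(e,d), ready(e,e)}
2. step(b,e)  →  {above(d), holds(b), near(b,b), near(e,d), near(e,e), ready(b,e), ready(d,b), ready(e,d)}
3. tag(b)  →  {above(d), holds(b), near(e,d), near(e,e), ready(b,b), ready(b,e), ready(d,b), ready(e,d)}
optimal plan length = 3; 3 > 1

No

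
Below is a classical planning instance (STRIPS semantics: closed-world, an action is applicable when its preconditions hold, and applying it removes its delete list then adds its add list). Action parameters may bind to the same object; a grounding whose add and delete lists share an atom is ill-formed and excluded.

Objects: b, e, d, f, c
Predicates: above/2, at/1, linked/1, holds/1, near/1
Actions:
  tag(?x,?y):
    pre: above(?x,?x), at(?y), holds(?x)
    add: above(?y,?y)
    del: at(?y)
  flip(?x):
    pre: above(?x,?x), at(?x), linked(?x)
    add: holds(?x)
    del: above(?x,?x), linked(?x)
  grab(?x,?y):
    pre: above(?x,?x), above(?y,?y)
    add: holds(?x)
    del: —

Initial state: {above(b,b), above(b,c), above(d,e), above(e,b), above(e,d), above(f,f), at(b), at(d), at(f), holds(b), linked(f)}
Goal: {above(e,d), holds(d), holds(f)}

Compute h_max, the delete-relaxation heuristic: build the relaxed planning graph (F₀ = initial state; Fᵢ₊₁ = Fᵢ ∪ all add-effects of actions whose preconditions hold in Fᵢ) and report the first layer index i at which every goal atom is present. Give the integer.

2

F0 = init (11 atoms)
F1 = F0 ∪ {above(d,d), holds(f)}  (13 atoms)
F2 = F1 ∪ {holds(d)}  (14 atoms)
goal ⊆ F2  ⇒  h_max = 2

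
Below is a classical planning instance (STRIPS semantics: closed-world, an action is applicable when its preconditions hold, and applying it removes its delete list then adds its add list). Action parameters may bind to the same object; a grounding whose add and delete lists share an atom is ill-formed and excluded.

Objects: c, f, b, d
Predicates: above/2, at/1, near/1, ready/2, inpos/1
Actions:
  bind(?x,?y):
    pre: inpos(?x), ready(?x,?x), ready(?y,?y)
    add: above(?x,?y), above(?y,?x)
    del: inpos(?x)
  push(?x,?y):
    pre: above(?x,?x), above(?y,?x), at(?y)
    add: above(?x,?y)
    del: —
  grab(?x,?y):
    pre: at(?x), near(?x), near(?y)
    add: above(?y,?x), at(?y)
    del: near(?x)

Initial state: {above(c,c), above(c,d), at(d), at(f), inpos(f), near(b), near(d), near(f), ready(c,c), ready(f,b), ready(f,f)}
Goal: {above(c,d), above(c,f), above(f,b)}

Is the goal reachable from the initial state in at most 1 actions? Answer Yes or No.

No

1. bind(f,c)  →  {above(c,c), above(c,d), above(c,f), above(f,c), at(d), at(f), near(b), near(d), near(f), ready(c,c), ready(f,b), ready(f,f)}
2. grab(d,b)  →  {above(b,d), above(c,c), above(c,d), above(c,f), above(f,c), at(b), at(d), at(f), near(b), near(f), ready(c,c), ready(f,b), ready(f,f)}
3. grab(b,f)  →  {above(b,d), above(c,c), above(c,d), above(c,f), above(f,b), above(f,c), at(b), at(d), at(f), near(f), ready(c,c), ready(f,b), ready(f,f)}
optimal plan length = 3; 3 > 1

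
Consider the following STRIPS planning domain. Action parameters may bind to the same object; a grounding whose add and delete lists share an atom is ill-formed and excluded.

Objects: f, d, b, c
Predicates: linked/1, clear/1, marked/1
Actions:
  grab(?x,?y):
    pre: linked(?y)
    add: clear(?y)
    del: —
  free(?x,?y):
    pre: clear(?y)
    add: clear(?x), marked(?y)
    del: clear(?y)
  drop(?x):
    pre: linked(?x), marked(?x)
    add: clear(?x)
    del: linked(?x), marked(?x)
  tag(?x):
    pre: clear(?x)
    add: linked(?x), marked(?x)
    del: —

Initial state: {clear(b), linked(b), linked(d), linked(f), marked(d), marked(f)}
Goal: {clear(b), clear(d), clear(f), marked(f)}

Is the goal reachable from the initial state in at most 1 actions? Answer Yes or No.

No

1. grab(f,f)  →  {clear(b), clear(f), linked(b), linked(d), linked(f), marked(d), marked(f)}
2. grab(f,d)  →  {clear(b), clear(d), clear(f), linked(b), linked(d), linked(f), marked(d), marked(f)}
optimal plan length = 2; 2 > 1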